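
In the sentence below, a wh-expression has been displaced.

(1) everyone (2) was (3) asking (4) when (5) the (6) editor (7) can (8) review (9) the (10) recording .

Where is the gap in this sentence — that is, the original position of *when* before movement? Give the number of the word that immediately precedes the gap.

10

Pre-movement form: The editor can review the recording when.
The filler 'when' is interpreted as the temporal adjunct. Wh-movement fronts it, leaving a gap right after 'recording':
Everyone was asking when the editor can review the recording ___.
'recording' is word 10.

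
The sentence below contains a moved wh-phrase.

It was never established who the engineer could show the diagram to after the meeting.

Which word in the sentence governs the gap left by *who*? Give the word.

Underlying clause: The engineer could show the diagram to who after the meeting.
The filler 'who' is interpreted as the object of the preposition 'to' (recipient of 'show'). Wh-movement fronts it, leaving a gap right after 'to':
It was never established who the engineer could show the diagram to ___ after the meeting.

to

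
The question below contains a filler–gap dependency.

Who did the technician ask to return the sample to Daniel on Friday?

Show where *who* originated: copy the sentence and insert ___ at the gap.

Pre-movement form: The technician did ask who to return the sample to Daniel on Friday.
'who' is the direct object of 'ask'. The gap is right after 'ask'.

Who did the technician ask ___ to return the sample to Daniel on Friday?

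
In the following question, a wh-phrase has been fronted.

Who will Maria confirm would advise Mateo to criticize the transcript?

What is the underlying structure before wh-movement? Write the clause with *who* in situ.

Maria will confirm who would advise Mateo to criticize the transcript.

'who' is the subject of the clause embedded under 'confirm'. Wh-movement fronts it, leaving a gap right after 'confirm':
Who will Maria confirm ___ would advise Mateo to criticize the transcript?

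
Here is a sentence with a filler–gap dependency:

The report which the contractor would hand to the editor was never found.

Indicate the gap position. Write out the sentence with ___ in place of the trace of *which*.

The report which the contractor would hand ___ to the editor was never found.

The filler 'which' is interpreted as the direct object of 'hand'. The gap is right after 'hand'.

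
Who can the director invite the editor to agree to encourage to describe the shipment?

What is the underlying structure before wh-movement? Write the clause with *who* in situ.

The director can invite the editor to agree to encourage who to describe the shipment.

'who' is the direct object of 'encourage'. It moves to the left edge, and the trace sits right after 'encourage':
Who can the director invite the editor to agree to encourage ___ to describe the shipment?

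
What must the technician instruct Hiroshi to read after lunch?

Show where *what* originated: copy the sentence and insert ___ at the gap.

What must the technician instruct Hiroshi to read ___ after lunch?

In situ: The technician must instruct Hiroshi to read what after lunch.
'what' is the direct object of 'read'. The gap is right after 'read'.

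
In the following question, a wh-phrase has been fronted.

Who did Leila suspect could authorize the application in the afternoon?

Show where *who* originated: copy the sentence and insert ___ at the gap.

Who did Leila suspect ___ could authorize the application in the afternoon?

In situ: Leila did suspect who could authorize the application in the afternoon.
The filler 'who' is interpreted as the subject of the clause embedded under 'suspect'. The gap is right after 'suspect'.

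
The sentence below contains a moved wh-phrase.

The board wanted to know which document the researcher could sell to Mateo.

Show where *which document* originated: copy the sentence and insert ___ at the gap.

The board wanted to know which document the researcher could sell ___ to Mateo.

Underlying clause: The researcher could sell which document to Mateo.
'which document' is the direct object of 'sell'. The gap is right after 'sell'.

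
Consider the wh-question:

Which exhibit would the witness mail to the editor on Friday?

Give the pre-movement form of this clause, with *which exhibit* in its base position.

'which exhibit' functions as the direct object of 'mail'. Wh-movement fronts it, leaving a gap right after 'mail':
Which exhibit would the witness mail ___ to the editor on Friday?

The witness would mail which exhibit to the editor on Friday.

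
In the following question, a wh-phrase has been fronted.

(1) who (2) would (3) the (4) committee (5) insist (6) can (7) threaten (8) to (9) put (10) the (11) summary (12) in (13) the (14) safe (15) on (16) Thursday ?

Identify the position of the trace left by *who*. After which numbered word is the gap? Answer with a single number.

5

Before movement: The committee would insist who can threaten to put the summary in the safe on Thursday.
The filler 'who' is interpreted as the subject of the clause embedded under 'insist'. Fronting leaves a gap immediately after 'insist':
Who would the committee insist ___ can threaten to put the summary in the safe on Thursday?
'insist' is word 5.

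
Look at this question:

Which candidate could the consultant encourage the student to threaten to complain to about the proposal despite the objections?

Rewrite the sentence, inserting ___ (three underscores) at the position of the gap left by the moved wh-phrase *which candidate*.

Which candidate could the consultant encourage the student to threaten to complain to ___ about the proposal despite the objections?

Underlying clause: The consultant could encourage the student to threaten to complain to which candidate about the proposal despite the objections.
'which candidate' is the object of the preposition 'to'. The gap is right after 'to'.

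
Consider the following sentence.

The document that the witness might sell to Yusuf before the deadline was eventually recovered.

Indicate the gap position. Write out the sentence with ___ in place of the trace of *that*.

The document that the witness might sell ___ to Yusuf before the deadline was eventually recovered.

'that' functions as the direct object of 'sell'. The gap is right after 'sell'.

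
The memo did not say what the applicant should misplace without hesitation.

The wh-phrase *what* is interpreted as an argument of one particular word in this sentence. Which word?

In situ: The applicant should misplace what without hesitation.
'what' functions as the direct object of 'misplace'. Fronting leaves a gap immediately after 'misplace':
The memo did not say what the applicant should misplace ___ without hesitation.

misplace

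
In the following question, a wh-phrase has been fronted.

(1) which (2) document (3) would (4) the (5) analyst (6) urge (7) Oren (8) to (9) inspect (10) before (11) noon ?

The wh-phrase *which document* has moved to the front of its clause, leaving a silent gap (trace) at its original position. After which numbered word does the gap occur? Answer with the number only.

In situ: The analyst would urge Oren to inspect which document before noon.
'which document' is the direct object of 'inspect'. Wh-movement fronts it, leaving a gap right after 'inspect':
Which document would the analyst urge Oren to inspect ___ before noon?
'inspect' is word 9.

9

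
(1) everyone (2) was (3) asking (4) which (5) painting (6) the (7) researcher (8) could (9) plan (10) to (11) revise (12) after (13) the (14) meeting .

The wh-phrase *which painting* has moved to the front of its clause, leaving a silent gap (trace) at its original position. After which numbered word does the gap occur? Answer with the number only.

11

Underlying clause: The researcher could plan to revise which painting after the meeting.
The filler 'which painting' is interpreted as the direct object of 'revise'. Wh-movement fronts it, leaving a gap right after 'revise':
Everyone was asking which painting the researcher could plan to revise ___ after the meeting.
'revise' is word 11.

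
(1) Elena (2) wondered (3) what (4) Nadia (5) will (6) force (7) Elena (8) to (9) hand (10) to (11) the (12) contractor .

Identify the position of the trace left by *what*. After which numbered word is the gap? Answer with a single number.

9

Pre-movement form: Nadia will force Elena to hand what to the contractor.
The filler 'what' is interpreted as the direct object of 'hand'. Fronting leaves a gap immediately after 'hand':
Elena wondered what Nadia will force Elena to hand ___ to the contractor.
'hand' is word 9.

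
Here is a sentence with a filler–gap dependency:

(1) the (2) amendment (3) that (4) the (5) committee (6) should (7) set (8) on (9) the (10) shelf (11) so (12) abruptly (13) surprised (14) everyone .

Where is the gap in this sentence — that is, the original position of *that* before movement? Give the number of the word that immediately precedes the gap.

7

'that' is the direct object of 'set'. Wh-movement fronts it, leaving a gap right after 'set':
The amendment that the committee should set ___ on the shelf so abruptly surprised everyone.
'set' is word 7.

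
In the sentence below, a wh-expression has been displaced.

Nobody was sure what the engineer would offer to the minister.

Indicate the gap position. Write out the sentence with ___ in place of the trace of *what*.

Nobody was sure what the engineer would offer ___ to the minister.

Underlying clause: The engineer would offer what to the minister.
'what' functions as the direct object of 'offer'. The gap is right after 'offer'.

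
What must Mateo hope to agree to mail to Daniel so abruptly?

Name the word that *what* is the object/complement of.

Before movement: Mateo must hope to agree to mail what to Daniel so abruptly.
'what' is the direct object of 'mail'. Wh-movement fronts it, leaving a gap right after 'mail':
What must Mateo hope to agree to mail ___ to Daniel so abruptly?

mail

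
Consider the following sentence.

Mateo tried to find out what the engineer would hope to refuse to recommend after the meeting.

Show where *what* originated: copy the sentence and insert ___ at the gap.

Mateo tried to find out what the engineer would hope to refuse to recommend ___ after the meeting.

Before movement: The engineer would hope to refuse to recommend what after the meeting.
'what' functions as the direct object of 'recommend'. The gap is right after 'recommend'.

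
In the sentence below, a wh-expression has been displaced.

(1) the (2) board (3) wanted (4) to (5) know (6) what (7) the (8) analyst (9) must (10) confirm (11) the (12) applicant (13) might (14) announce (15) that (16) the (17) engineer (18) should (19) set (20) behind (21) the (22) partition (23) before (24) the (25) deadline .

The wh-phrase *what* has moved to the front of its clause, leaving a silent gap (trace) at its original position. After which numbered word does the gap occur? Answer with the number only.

Pre-movement form: The analyst must confirm the applicant might announce that the engineer should set what behind the partition before the deadline.
'what' is the direct object of 'set'. Wh-movement fronts it, leaving a gap right after 'set':
The board wanted to know what the analyst must confirm the applicant might announce that the engineer should set ___ behind the partition before the deadline.
'set' is word 19.

19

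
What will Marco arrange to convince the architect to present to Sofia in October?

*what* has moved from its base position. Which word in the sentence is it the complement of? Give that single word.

Pre-movement form: Marco will arrange to convince the architect to present what to Sofia in October.
'what' is the direct object of 'present'. Fronting leaves a gap immediately after 'present':
What will Marco arrange to convince the architect to present ___ to Sofia in October?

present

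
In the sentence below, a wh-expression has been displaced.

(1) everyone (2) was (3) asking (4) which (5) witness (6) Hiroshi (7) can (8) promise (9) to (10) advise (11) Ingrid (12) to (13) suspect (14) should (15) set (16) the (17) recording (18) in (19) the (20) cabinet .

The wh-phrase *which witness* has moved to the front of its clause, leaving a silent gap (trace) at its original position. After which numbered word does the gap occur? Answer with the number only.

Pre-movement form: Hiroshi can promise to advise Ingrid to suspect which witness should set the recording in the cabinet.
'which witness' functions as the subject of the clause embedded under 'suspect'. Fronting leaves a gap immediately after 'suspect':
Everyone was asking which witness Hiroshi can promise to advise Ingrid to suspect ___ should set the recording in the cabinet.
'suspect' is word 13.

13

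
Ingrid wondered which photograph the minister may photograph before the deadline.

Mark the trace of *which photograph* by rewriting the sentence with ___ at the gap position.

Ingrid wondered which photograph the minister may photograph ___ before the deadline.

Pre-movement form: The minister may photograph which photograph before the deadline.
The filler 'which photograph' is interpreted as the direct object of 'photograph'. The gap is right after 'photograph'.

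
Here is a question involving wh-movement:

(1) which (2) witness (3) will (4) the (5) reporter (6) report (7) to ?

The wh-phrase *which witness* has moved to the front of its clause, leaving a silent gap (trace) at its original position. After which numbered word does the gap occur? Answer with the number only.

7

Pre-movement form: The reporter will report to which witness.
'which witness' functions as the object of the preposition 'to'. It moves to the left edge, and the trace sits right after 'to':
Which witness will the reporter report to ___?
'to' is word 7.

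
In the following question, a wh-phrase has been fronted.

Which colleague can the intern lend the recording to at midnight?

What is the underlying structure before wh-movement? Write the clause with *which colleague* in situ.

'which colleague' functions as the object of the preposition 'to' (recipient of 'lend'). Fronting leaves a gap immediately after 'to':
Which colleague can the intern lend the recording to ___ at midnight?

The intern can lend the recording to which colleague at midnight.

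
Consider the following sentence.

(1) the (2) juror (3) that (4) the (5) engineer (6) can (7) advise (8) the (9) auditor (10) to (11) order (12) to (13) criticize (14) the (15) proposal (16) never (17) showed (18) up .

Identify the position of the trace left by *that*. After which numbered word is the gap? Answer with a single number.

11

The filler 'that' is interpreted as the direct object of 'order'. It moves to the left edge, and the trace sits right after 'order':
The juror that the engineer can advise the auditor to order ___ to criticize the proposal never showed up.
'order' is word 11.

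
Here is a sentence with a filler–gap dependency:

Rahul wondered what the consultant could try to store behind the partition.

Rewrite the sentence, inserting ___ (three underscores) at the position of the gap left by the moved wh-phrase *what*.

Rahul wondered what the consultant could try to store ___ behind the partition.

Pre-movement form: The consultant could try to store what behind the partition.
'what' is the direct object of 'store'. The gap is right after 'store'.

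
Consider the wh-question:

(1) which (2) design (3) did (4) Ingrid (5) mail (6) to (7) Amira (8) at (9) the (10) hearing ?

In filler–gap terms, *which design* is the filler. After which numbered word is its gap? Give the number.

5

Underlying clause: Ingrid did mail which design to Amira at the hearing.
'which design' functions as the direct object of 'mail'. It moves to the left edge, and the trace sits right after 'mail':
Which design did Ingrid mail ___ to Amira at the hearing?
'mail' is word 5.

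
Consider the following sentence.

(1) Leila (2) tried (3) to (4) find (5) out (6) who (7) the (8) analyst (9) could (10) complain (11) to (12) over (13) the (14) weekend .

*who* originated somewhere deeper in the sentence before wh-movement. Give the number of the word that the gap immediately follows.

11

In situ: The analyst could complain to who over the weekend.
'who' is the object of the preposition 'to'. Fronting leaves a gap immediately after 'to':
Leila tried to find out who the analyst could complain to ___ over the weekend.
'to' is word 11.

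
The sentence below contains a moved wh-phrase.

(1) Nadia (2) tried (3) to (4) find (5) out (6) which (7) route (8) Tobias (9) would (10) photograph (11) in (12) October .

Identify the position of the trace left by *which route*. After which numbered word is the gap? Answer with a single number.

10

Before movement: Tobias would photograph which route in October.
'which route' functions as the direct object of 'photograph'. Fronting leaves a gap immediately after 'photograph':
Nadia tried to find out which route Tobias would photograph ___ in October.
'photograph' is word 10.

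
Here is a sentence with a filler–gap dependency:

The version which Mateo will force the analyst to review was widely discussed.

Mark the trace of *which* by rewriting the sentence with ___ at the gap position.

The version which Mateo will force the analyst to review ___ was widely discussed.

'which' is the direct object of 'review'. The gap is right after 'review'.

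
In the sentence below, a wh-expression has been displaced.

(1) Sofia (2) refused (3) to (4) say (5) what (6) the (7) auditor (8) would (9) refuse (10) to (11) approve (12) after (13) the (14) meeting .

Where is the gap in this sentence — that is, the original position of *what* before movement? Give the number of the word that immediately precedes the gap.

Pre-movement form: The auditor would refuse to approve what after the meeting.
The filler 'what' is interpreted as the direct object of 'approve'. Wh-movement fronts it, leaving a gap right after 'approve':
Sofia refused to say what the auditor would refuse to approve ___ after the meeting.
'approve' is word 11.

11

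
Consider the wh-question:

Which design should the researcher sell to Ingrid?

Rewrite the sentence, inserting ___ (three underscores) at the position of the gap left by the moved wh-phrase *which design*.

Before movement: The researcher should sell which design to Ingrid.
'which design' functions as the direct object of 'sell'. The gap is right after 'sell'.

Which design should the researcher sell ___ to Ingrid?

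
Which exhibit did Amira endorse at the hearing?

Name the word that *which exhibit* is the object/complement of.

endorse

In situ: Amira did endorse which exhibit at the hearing.
'which exhibit' is the direct object of 'endorse'. Fronting leaves a gap immediately after 'endorse':
Which exhibit did Amira endorse ___ at the hearing?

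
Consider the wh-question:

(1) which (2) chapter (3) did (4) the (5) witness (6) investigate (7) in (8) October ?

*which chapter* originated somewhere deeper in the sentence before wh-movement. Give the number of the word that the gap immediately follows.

6

In situ: The witness did investigate which chapter in October.
'which chapter' functions as the direct object of 'investigate'. Wh-movement fronts it, leaving a gap right after 'investigate':
Which chapter did the witness investigate ___ in October?
'investigate' is word 6.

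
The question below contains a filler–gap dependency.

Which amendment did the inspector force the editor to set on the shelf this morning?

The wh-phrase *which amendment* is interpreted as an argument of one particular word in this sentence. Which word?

In situ: The inspector did force the editor to set which amendment on the shelf this morning.
'which amendment' functions as the direct object of 'set'. It moves to the left edge, and the trace sits right after 'set':
Which amendment did the inspector force the editor to set ___ on the shelf this morning?

set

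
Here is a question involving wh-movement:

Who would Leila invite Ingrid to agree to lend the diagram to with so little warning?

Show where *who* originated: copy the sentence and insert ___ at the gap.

Who would Leila invite Ingrid to agree to lend the diagram to ___ with so little warning?

In situ: Leila would invite Ingrid to agree to lend the diagram to who with so little warning.
'who' is the object of the preposition 'to' (recipient of 'lend'). The gap is right after 'to'.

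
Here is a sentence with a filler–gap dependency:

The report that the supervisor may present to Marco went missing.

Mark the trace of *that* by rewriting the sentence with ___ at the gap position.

The report that the supervisor may present ___ to Marco went missing.

The filler 'that' is interpreted as the direct object of 'present'. The gap is right after 'present'.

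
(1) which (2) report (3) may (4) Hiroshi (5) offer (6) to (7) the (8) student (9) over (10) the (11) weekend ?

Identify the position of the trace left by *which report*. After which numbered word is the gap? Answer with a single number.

5

In situ: Hiroshi may offer which report to the student over the weekend.
'which report' functions as the direct object of 'offer'. Wh-movement fronts it, leaving a gap right after 'offer':
Which report may Hiroshi offer ___ to the student over the weekend?
'offer' is word 5.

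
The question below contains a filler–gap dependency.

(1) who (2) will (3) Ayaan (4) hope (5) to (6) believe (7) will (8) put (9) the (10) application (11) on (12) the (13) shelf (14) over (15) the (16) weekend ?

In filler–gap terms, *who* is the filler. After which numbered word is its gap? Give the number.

6

Before movement: Ayaan will hope to believe who will put the application on the shelf over the weekend.
'who' functions as the subject of the clause embedded under 'believe'. It moves to the left edge, and the trace sits right after 'believe':
Who will Ayaan hope to believe ___ will put the application on the shelf over the weekend?
'believe' is word 6.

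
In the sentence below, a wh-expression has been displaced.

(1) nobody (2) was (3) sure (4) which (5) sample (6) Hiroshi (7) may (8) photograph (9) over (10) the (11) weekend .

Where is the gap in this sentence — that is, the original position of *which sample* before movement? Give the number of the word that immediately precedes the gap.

8

Pre-movement form: Hiroshi may photograph which sample over the weekend.
The filler 'which sample' is interpreted as the direct object of 'photograph'. It moves to the left edge, and the trace sits right after 'photograph':
Nobody was sure which sample Hiroshi may photograph ___ over the weekend.
'photograph' is word 8.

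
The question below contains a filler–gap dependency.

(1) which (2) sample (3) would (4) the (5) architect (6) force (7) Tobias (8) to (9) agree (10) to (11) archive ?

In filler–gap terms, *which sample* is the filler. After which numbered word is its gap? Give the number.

Before movement: The architect would force Tobias to agree to archive which sample.
'which sample' functions as the direct object of 'archive'. It moves to the left edge, and the trace sits right after 'archive':
Which sample would the architect force Tobias to agree to archive ___?
'archive' is word 11.

11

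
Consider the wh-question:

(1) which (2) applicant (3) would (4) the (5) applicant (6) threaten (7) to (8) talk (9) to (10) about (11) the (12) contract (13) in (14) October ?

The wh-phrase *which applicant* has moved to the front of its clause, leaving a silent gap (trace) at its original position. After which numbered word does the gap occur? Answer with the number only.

Pre-movement form: The applicant would threaten to talk to which applicant about the contract in October.
'which applicant' functions as the object of the preposition 'to'. It moves to the left edge, and the trace sits right after 'to':
Which applicant would the applicant threaten to talk to ___ about the contract in October?
'to' is word 9.

9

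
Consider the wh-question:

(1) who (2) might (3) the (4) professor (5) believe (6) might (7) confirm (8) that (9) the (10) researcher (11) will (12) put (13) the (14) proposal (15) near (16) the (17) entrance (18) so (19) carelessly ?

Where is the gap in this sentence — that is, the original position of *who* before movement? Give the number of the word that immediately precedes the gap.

Pre-movement form: The professor might believe who might confirm that the researcher will put the proposal near the entrance so carelessly.
'who' functions as the subject of the clause embedded under 'believe'. Wh-movement fronts it, leaving a gap right after 'believe':
Who might the professor believe ___ might confirm that the researcher will put the proposal near the entrance so carelessly?
'believe' is word 5.

5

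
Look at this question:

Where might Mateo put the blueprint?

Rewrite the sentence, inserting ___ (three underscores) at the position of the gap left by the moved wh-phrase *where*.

Where might Mateo put the blueprint ___?

Pre-movement form: Mateo might put the blueprint where.
The filler 'where' is interpreted as the locative complement of 'put'. The gap is right after 'blueprint'.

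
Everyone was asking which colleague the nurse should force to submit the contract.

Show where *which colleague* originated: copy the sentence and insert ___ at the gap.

Everyone was asking which colleague the nurse should force ___ to submit the contract.

Pre-movement form: The nurse should force which colleague to submit the contract.
'which colleague' is the direct object of 'force'. The gap is right after 'force'.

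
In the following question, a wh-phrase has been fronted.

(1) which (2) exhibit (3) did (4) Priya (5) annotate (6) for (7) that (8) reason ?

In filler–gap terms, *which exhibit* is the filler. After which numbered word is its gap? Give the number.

5

Pre-movement form: Priya did annotate which exhibit for that reason.
'which exhibit' functions as the direct object of 'annotate'. Wh-movement fronts it, leaving a gap right after 'annotate':
Which exhibit did Priya annotate ___ for that reason?
'annotate' is word 5.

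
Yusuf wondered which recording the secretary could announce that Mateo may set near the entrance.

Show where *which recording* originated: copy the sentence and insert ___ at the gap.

Yusuf wondered which recording the secretary could announce that Mateo may set ___ near the entrance.

Before movement: The secretary could announce that Mateo may set which recording near the entrance.
'which recording' is the direct object of 'set'. The gap is right after 'set'.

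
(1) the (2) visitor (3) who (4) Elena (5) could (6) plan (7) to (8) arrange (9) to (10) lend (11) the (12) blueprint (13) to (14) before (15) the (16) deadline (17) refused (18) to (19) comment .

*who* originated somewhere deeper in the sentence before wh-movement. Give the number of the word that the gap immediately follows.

'who' is the object of the preposition 'to' (recipient of 'lend'). It moves to the left edge, and the trace sits right after 'to':
The visitor who Elena could plan to arrange to lend the blueprint to ___ before the deadline refused to comment.
'to' is word 13.

13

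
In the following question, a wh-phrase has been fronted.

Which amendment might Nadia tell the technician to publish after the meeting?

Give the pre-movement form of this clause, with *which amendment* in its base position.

The filler 'which amendment' is interpreted as the direct object of 'publish'. It moves to the left edge, and the trace sits right after 'publish':
Which amendment might Nadia tell the technician to publish ___ after the meeting?

Nadia might tell the technician to publish which amendment after the meeting.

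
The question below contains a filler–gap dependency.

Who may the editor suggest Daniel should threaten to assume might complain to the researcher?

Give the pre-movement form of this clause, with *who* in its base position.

'who' is the subject of the clause embedded under 'assume'. It moves to the left edge, and the trace sits right after 'assume':
Who may the editor suggest Daniel should threaten to assume ___ might complain to the researcher?

The editor may suggest Daniel should threaten to assume who might complain to the researcher.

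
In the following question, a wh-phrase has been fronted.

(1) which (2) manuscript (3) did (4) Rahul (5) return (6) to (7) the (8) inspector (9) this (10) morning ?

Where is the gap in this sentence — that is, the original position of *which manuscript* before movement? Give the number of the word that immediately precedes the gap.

5

Underlying clause: Rahul did return which manuscript to the inspector this morning.
'which manuscript' is the direct object of 'return'. It moves to the left edge, and the trace sits right after 'return':
Which manuscript did Rahul return ___ to the inspector this morning?
'return' is word 5.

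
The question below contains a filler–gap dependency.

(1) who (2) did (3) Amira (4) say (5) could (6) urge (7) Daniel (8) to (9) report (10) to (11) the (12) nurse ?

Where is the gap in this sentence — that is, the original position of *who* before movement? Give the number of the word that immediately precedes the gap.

4

In situ: Amira did say who could urge Daniel to report to the nurse.
'who' functions as the subject of the clause embedded under 'say'. Fronting leaves a gap immediately after 'say':
Who did Amira say ___ could urge Daniel to report to the nurse?
'say' is word 4.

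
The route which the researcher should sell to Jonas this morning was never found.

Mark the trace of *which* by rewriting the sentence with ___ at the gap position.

The filler 'which' is interpreted as the direct object of 'sell'. The gap is right after 'sell'.

The route which the researcher should sell ___ to Jonas this morning was never found.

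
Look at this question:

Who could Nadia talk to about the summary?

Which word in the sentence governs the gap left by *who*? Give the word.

to

In situ: Nadia could talk to who about the summary.
'who' functions as the object of the preposition 'to'. Fronting leaves a gap immediately after 'to':
Who could Nadia talk to ___ about the summary?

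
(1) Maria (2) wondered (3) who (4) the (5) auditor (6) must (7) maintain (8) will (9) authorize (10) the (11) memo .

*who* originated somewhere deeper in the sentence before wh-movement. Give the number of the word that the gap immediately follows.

7

Pre-movement form: The auditor must maintain who will authorize the memo.
The filler 'who' is interpreted as the subject of the clause embedded under 'maintain'. Wh-movement fronts it, leaving a gap right after 'maintain':
Maria wondered who the auditor must maintain ___ will authorize the memo.
'maintain' is word 7.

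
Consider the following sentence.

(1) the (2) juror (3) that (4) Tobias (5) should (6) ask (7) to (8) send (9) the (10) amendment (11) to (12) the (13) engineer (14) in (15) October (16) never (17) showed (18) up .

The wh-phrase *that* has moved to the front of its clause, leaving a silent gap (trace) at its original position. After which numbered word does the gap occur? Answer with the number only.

'that' is the direct object of 'ask'. Wh-movement fronts it, leaving a gap right after 'ask':
The juror that Tobias should ask ___ to send the amendment to the engineer in October never showed up.
'ask' is word 6.

6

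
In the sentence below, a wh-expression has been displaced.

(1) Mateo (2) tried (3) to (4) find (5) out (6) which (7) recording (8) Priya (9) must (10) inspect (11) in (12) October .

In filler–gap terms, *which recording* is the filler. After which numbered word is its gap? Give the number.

10

Before movement: Priya must inspect which recording in October.
'which recording' functions as the direct object of 'inspect'. Wh-movement fronts it, leaving a gap right after 'inspect':
Mateo tried to find out which recording Priya must inspect ___ in October.
'inspect' is word 10.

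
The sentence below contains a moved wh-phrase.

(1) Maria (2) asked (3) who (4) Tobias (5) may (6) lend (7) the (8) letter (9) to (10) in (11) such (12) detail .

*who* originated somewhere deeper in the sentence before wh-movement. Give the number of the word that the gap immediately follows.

9

Pre-movement form: Tobias may lend the letter to who in such detail.
'who' is the object of the preposition 'to' (recipient of 'lend'). Wh-movement fronts it, leaving a gap right after 'to':
Maria asked who Tobias may lend the letter to ___ in such detail.
'to' is word 9.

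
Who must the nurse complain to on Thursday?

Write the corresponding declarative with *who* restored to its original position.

The nurse must complain to who on Thursday.

'who' is the object of the preposition 'to'. Wh-movement fronts it, leaving a gap right after 'to':
Who must the nurse complain to ___ on Thursday?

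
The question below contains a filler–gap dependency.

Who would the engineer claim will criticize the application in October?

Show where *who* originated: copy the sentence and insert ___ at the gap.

Underlying clause: The engineer would claim who will criticize the application in October.
'who' functions as the subject of the clause embedded under 'claim'. The gap is right after 'claim'.

Who would the engineer claim ___ will criticize the application in October?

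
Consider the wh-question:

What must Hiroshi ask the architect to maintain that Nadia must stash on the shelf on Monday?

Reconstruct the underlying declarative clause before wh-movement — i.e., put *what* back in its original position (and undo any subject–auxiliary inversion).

'what' functions as the direct object of 'stash'. It moves to the left edge, and the trace sits right after 'stash':
What must Hiroshi ask the architect to maintain that Nadia must stash ___ on the shelf on Monday?

Hiroshi must ask the architect to maintain that Nadia must stash what on the shelf on Monday.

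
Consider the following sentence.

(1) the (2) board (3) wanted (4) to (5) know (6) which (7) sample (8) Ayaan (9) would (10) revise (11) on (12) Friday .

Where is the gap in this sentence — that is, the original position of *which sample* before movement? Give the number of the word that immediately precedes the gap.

10

Underlying clause: Ayaan would revise which sample on Friday.
'which sample' functions as the direct object of 'revise'. It moves to the left edge, and the trace sits right after 'revise':
The board wanted to know which sample Ayaan would revise ___ on Friday.
'revise' is word 10.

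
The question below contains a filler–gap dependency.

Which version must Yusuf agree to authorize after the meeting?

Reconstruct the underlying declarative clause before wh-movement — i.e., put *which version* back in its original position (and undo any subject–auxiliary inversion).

Yusuf must agree to authorize which version after the meeting.

The filler 'which version' is interpreted as the direct object of 'authorize'. Fronting leaves a gap immediately after 'authorize':
Which version must Yusuf agree to authorize ___ after the meeting?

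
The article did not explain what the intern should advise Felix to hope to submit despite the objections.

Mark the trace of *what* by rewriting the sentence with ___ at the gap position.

The article did not explain what the intern should advise Felix to hope to submit ___ despite the objections.

In situ: The intern should advise Felix to hope to submit what despite the objections.
The filler 'what' is interpreted as the direct object of 'submit'. The gap is right after 'submit'.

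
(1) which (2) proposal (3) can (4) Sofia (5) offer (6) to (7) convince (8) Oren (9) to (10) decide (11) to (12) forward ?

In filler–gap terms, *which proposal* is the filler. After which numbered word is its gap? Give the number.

12

Pre-movement form: Sofia can offer to convince Oren to decide to forward which proposal.
'which proposal' is the direct object of 'forward'. Fronting leaves a gap immediately after 'forward':
Which proposal can Sofia offer to convince Oren to decide to forward ___?
'forward' is word 12.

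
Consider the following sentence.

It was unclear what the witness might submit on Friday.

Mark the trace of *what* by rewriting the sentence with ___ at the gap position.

In situ: The witness might submit what on Friday.
'what' is the direct object of 'submit'. The gap is right after 'submit'.

It was unclear what the witness might submit ___ on Friday.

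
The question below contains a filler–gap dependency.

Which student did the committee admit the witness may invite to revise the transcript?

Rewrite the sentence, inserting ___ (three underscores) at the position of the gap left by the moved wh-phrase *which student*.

Which student did the committee admit the witness may invite ___ to revise the transcript?

Pre-movement form: The committee did admit the witness may invite which student to revise the transcript.
'which student' functions as the direct object of 'invite'. The gap is right after 'invite'.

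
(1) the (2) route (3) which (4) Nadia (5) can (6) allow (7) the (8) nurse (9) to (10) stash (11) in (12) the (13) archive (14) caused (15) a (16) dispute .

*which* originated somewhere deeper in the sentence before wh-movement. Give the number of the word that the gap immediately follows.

10

'which' functions as the direct object of 'stash'. It moves to the left edge, and the trace sits right after 'stash':
The route which Nadia can allow the nurse to stash ___ in the archive caused a dispute.
'stash' is word 10.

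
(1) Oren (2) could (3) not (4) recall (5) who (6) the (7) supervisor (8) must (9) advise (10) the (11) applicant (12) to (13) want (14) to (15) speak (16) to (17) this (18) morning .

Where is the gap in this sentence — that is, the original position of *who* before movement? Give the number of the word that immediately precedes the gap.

16

Underlying clause: The supervisor must advise the applicant to want to speak to who this morning.
The filler 'who' is interpreted as the object of the preposition 'to'. Fronting leaves a gap immediately after 'to':
Oren could not recall who the supervisor must advise the applicant to want to speak to ___ this morning.
'to' is word 16.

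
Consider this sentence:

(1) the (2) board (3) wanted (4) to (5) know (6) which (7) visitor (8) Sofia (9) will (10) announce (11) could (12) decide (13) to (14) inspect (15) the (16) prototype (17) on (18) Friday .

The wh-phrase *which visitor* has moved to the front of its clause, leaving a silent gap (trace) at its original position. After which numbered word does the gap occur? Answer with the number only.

10

Underlying clause: Sofia will announce which visitor could decide to inspect the prototype on Friday.
'which visitor' is the subject of the clause embedded under 'announce'. Wh-movement fronts it, leaving a gap right after 'announce':
The board wanted to know which visitor Sofia will announce ___ could decide to inspect the prototype on Friday.
'announce' is word 10.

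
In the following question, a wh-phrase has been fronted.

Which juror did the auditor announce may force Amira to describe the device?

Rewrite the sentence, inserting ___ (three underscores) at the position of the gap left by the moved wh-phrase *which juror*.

Which juror did the auditor announce ___ may force Amira to describe the device?

In situ: The auditor did announce which juror may force Amira to describe the device.
The filler 'which juror' is interpreted as the subject of the clause embedded under 'announce'. The gap is right after 'announce'.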